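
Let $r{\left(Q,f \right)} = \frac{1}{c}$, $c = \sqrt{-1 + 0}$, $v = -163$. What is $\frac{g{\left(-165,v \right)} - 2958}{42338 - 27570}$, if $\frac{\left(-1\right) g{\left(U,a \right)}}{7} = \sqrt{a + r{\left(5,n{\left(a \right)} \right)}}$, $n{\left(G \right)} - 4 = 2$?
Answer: $- \frac{1479}{7384} - \frac{7 \sqrt{-163 - i}}{14768} \approx -0.20032 + 0.0060516 i$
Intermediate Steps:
$n{\left(G \right)} = 6$ ($n{\left(G \right)} = 4 + 2 = 6$)
$c = i$ ($c = \sqrt{-1} = i \approx 1.0 i$)
$r{\left(Q,f \right)} = - i$ ($r{\left(Q,f \right)} = \frac{1}{i} = - i$)
$g{\left(U,a \right)} = - 7 \sqrt{a - i}$
$\frac{g{\left(-165,v \right)} - 2958}{42338 - 27570} = \frac{- 7 \sqrt{-163 - i} - 2958}{42338 - 27570} = \frac{-2958 - 7 \sqrt{-163 - i}}{14768} = \left(-2958 - 7 \sqrt{-163 - i}\right) \frac{1}{14768} = - \frac{1479}{7384} - \frac{7 \sqrt{-163 - i}}{14768}$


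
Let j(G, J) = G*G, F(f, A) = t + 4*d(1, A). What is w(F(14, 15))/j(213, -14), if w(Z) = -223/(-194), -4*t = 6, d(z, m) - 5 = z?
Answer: 223/8801586 ≈ 2.5336e-5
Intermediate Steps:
d(z, m) = 5 + z
t = -3/2 (t = -¼*6 = -3/2 ≈ -1.5000)
F(f, A) = 45/2 (F(f, A) = -3/2 + 4*(5 + 1) = -3/2 + 4*6 = -3/2 + 24 = 45/2)
j(G, J) = G²
w(Z) = 223/194 (w(Z) = -223*(-1/194) = 223/194)
w(F(14, 15))/j(213, -14) = 223/(194*(213²)) = (223/194)/45369 = (223/194)*(1/45369) = 223/8801586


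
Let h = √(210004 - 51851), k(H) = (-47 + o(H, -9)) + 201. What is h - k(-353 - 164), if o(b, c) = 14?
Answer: -168 + √158153 ≈ 229.68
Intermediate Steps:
k(H) = 168 (k(H) = (-47 + 14) + 201 = -33 + 201 = 168)
h = √158153 ≈ 397.68
h - k(-353 - 164) = √158153 - 1*168 = √158153 - 168 = -168 + √158153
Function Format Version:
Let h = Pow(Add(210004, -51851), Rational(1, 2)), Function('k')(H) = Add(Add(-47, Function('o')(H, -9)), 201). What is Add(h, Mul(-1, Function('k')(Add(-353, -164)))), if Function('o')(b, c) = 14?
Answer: Add(-168, Pow(158153, Rational(1, 2))) ≈ 229.68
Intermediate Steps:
Function('k')(H) = 168 (Function('k')(H) = Add(Add(-47, 14), 201) = Add(-33, 201) = 168)
h = Pow(158153, Rational(1, 2)) ≈ 397.68
Add(h, Mul(-1, Function('k')(Add(-353, -164)))) = Add(Pow(158153, Rational(1, 2)), Mul(-1, 168)) = Add(Pow(158153, Rational(1, 2)), -168) = Add(-168, Pow(158153, Rational(1, 2)))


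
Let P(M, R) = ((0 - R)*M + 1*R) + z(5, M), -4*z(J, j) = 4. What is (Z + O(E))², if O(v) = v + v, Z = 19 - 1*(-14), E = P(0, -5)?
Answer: 441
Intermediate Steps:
z(J, j) = -1 (z(J, j) = -¼*4 = -1)
P(M, R) = -1 + R - M*R (P(M, R) = ((0 - R)*M + 1*R) - 1 = ((-R)*M + R) - 1 = (-M*R + R) - 1 = (R - M*R) - 1 = -1 + R - M*R)
E = -6 (E = -1 - 5 - 1*0*(-5) = -1 - 5 + 0 = -6)
Z = 33 (Z = 19 + 14 = 33)
O(v) = 2*v
(Z + O(E))² = (33 + 2*(-6))² = (33 - 12)² = 21² = 441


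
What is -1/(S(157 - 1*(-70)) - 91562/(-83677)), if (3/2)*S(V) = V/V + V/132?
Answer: -1506186/4379029 ≈ -0.34395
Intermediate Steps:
S(V) = ⅔ + V/198 (S(V) = 2*(V/V + V/132)/3 = 2*(1 + V*(1/132))/3 = 2*(1 + V/132)/3 = ⅔ + V/198)
-1/(S(157 - 1*(-70)) - 91562/(-83677)) = -1/((⅔ + (157 - 1*(-70))/198) - 91562/(-83677)) = -1/((⅔ + (157 + 70)/198) - 91562*(-1/83677)) = -1/((⅔ + (1/198)*227) + 91562/83677) = -1/((⅔ + 227/198) + 91562/83677) = -1/(359/198 + 91562/83677) = -1/4379029/1506186 = -1*1506186/4379029 = -1506186/4379029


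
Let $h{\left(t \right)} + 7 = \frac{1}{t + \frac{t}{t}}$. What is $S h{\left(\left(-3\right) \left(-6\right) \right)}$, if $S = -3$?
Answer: $\frac{396}{19} \approx 20.842$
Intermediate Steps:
$h{\left(t \right)} = -7 + \frac{1}{1 + t}$ ($h{\left(t \right)} = -7 + \frac{1}{t + \frac{t}{t}} = -7 + \frac{1}{t + 1} = -7 + \frac{1}{1 + t}$)
$S h{\left(\left(-3\right) \left(-6\right) \right)} = - 3 \frac{-6 - 7 \left(\left(-3\right) \left(-6\right)\right)}{1 - -18} = - 3 \frac{-6 - 126}{1 + 18} = - 3 \frac{-6 - 126}{19} = - 3 \cdot \frac{1}{19} \left(-132\right) = \left(-3\right) \left(- \frac{132}{19}\right) = \frac{396}{19}$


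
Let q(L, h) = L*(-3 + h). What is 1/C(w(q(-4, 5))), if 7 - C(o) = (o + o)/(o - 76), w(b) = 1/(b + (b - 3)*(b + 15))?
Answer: 6461/45225 ≈ 0.14286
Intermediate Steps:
w(b) = 1/(b + (-3 + b)*(15 + b))
C(o) = 7 - 2*o/(-76 + o) (C(o) = 7 - (o + o)/(o - 76) = 7 - 2*o/(-76 + o))
1/C(w(q(-4, 5))) = 1/((-532 + 5/(-45 + (-4*(-3 + 5))² + 13*(-4*(-3 + 5))))/(-76 + 1/(-45 + (-4*(-3 + 5))² + 13*(-4*(-3 + 5))))) = 1/((-532 + 5/(-45 + (-4*2)² + 13*(-4*2)))/(-76 + 1/(-45 + (-4*2)² + 13*(-4*2)))) = 1/((-532 + 5/(-45 + (-8)² + 13*(-8)))/(-76 + 1/(-45 + (-8)² + 13*(-8)))) = 1/((-532 + 5/(-45 + 64 - 104))/(-76 + 1/(-45 + 64 - 104))) = 1/((-532 + 5/(-85))/(-76 + 1/(-85))) = 1/((-532 + 5*(-1/85))/(-76 - 1/85)) = 1/((-532 - 1/17)/(-6461/85)) = 1/(-85/6461*(-9045/17)) = 1/(45225/6461) = 6461/45225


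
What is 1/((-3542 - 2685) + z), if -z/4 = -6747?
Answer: 1/20761 ≈ 4.8167e-5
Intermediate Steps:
z = 26988 (z = -4*(-6747) = 26988)
1/((-3542 - 2685) + z) = 1/((-3542 - 2685) + 26988) = 1/(-6227 + 26988) = 1/20761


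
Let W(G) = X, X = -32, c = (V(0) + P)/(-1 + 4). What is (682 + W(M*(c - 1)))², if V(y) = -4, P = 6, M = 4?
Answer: 422500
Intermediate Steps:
c = ⅔ (c = (-4 + 6)/(-1 + 4) = 2/3 = 2*(⅓) = ⅔ ≈ 0.66667)
W(G) = -32
(682 + W(M*(c - 1)))² = (682 - 32)² = 650² = 422500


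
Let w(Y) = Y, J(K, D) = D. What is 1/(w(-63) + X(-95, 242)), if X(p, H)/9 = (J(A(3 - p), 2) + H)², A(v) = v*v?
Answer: 1/535761 ≈ 1.8665e-6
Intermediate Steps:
A(v) = v²
X(p, H) = 9*(2 + H)²
1/(w(-63) + X(-95, 242)) = 1/(-63 + 9*(2 + 242)²) = 1/(-63 + 9*244²) = 1/(-63 + 9*59536) = 1/(-63 + 535824) = 1/535761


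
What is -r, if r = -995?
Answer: 995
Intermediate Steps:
-r = -1*(-995) = 995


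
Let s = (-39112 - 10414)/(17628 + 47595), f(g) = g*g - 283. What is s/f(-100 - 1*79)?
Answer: -24763/1035676017 ≈ -2.3910e-5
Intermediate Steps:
f(g) = -283 + g² (f(g) = g² - 283 = -283 + g²)
s = -49526/65223 ≈ -0.75933
s/f(-100 - 1*79) = -49526/(65223*(-283 + (-100 - 1*79)²)) = -49526/(65223*(-283 + (-100 - 79)²)) = -49526/(65223*(-283 + (-179)²)) = -49526/(65223*(-283 + 32041)) = -49526/65223/31758 = -49526/65223*1/31758 = -24763/1035676017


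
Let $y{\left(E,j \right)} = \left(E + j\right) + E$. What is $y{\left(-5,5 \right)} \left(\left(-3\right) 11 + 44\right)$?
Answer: $-55$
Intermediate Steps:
$y{\left(E,j \right)} = j + 2 E$
$y{\left(-5,5 \right)} \left(\left(-3\right) 11 + 44\right) = \left(5 + 2 \left(-5\right)\right) \left(\left(-3\right) 11 + 44\right) = \left(5 - 10\right) \left(-33 + 44\right) = \left(-5\right) 11 = -55$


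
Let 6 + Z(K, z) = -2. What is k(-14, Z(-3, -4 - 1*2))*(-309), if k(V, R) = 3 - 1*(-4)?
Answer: -2163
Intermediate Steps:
Z(K, z) = -8 (Z(K, z) = -6 - 2 = -8)
k(V, R) = 7 (k(V, R) = 3 + 4 = 7)
k(-14, Z(-3, -4 - 1*2))*(-309) = 7*(-309) = -2163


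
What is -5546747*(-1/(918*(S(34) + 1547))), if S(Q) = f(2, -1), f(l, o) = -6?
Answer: 5546747/1414638 ≈ 3.9210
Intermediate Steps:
S(Q) = -6
-5546747*(-1/(918*(S(34) + 1547))) = -5546747*(-1/(918*(-6 + 1547))) = -5546747/(1541*(-918)) = -5546747/(-1414638) = -5546747*(-1/1414638) = 5546747/1414638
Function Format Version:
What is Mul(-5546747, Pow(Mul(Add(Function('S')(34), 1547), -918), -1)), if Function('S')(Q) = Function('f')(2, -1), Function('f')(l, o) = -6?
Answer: Rational(5546747, 1414638) ≈ 3.9210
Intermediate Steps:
Function('S')(Q) = -6
Mul(-5546747, Pow(Mul(Add(Function('S')(34), 1547), -918), -1)) = Mul(-5546747, Pow(Mul(Add(-6, 1547), -918), -1)) = Mul(-5546747, Pow(Mul(1541, -918), -1)) = Mul(-5546747, Pow(-1414638, -1)) = Mul(-5546747, Rational(-1, 1414638)) = Rational(5546747, 1414638)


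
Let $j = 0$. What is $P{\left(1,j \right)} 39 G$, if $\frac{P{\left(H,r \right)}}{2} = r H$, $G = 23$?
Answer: $0$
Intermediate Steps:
$P{\left(H,r \right)} = 2 H r$ ($P{\left(H,r \right)} = 2 r H = 2 H r$)
$P{\left(1,j \right)} 39 G = 2 \cdot 1 \cdot 0 \cdot 39 \cdot 23 = 0 \cdot 39 \cdot 23 = 0 \cdot 23 = 0$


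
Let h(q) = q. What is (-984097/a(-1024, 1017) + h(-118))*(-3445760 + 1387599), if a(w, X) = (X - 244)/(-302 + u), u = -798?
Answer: -2227785339081246/773 ≈ -2.8820e+12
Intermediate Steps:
a(w, X) = 61/275 - X/1100 (a(w, X) = (X - 244)/(-302 - 798) = (-244 + X)/(-1100) = (-244 + X)*(-1/1100) = 61/275 - X/1100)
(-984097/a(-1024, 1017) + h(-118))*(-3445760 + 1387599) = (-984097/(61/275 - 1/1100*1017) - 118)*(-3445760 + 1387599) = (-984097/(61/275 - 1017/1100) - 118)*(-2058161) = (-984097/(-773/1100) - 118)*(-2058161) = (-984097*(-1100/773) - 118)*(-2058161) = (1082506700/773 - 118)*(-2058161) = (1082415486/773)*(-2058161) = -2227785339081246/773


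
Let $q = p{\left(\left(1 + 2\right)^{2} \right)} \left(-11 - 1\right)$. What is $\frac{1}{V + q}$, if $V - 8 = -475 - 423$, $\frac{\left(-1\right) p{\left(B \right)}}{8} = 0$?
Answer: $- \frac{1}{890} \approx -0.0011236$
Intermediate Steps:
$p{\left(B \right)} = 0$ ($p{\left(B \right)} = \left(-8\right) 0 = 0$)
$V = -890$ ($V = 8 - 898 = -890$)
$q = 0$ ($q = 0 \left(-11 - 1\right) = 0 \left(-12\right) = 0$)
$\frac{1}{V + q} = \frac{1}{-890 + 0} = \frac{1}{-890} = - \frac{1}{890}$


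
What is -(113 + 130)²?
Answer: -59049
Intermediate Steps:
-(113 + 130)² = -1*243² = -1*59049 = -59049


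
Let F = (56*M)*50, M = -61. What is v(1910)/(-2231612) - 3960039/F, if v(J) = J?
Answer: 2209236081217/95289832400 ≈ 23.184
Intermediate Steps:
F = -170800 (F = (56*(-61))*50 = -3416*50 = -170800)
v(1910)/(-2231612) - 3960039/F = 1910/(-2231612) - 3960039/(-170800) = 1910*(-1/2231612) - 3960039*(-1/170800) = -955/1115806 + 3960039/170800 = 2209236081217/95289832400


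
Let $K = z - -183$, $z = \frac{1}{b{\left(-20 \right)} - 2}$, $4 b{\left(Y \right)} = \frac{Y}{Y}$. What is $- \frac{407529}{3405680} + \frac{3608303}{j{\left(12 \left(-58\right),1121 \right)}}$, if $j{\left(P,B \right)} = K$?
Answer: $\frac{86020557112747}{4349053360} \approx 19779.0$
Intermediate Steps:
$b{\left(Y \right)} = \frac{1}{4}$ ($b{\left(Y \right)} = \frac{Y \frac{1}{Y}}{4} = \frac{1}{4} \cdot 1 = \frac{1}{4}$)
$z = - \frac{4}{7}$ ($z = \frac{1}{\frac{1}{4} - 2} = \frac{1}{- \frac{7}{4}} = - \frac{4}{7} \approx -0.57143$)
$K = \frac{1277}{7}$ ($K = - \frac{4}{7} - -183 = - \frac{4}{7} + 183 = \frac{1277}{7} \approx 182.43$)
$j{\left(P,B \right)} = \frac{1277}{7}$
$- \frac{407529}{3405680} + \frac{3608303}{j{\left(12 \left(-58\right),1121 \right)}} = - \frac{407529}{3405680} + \frac{3608303}{\frac{1277}{7}} = \left(-407529\right) \frac{1}{3405680} + 3608303 \cdot \frac{7}{1277} = - \frac{407529}{3405680} + \frac{25258121}{1277} = \frac{86020557112747}{4349053360}$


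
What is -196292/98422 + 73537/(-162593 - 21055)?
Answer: -21643145915/9037501728 ≈ -2.3948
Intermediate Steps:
-196292/98422 + 73537/(-162593 - 21055) = -196292*1/98422 + 73537/(-183648) = -98146/49211 + 73537*(-1/183648) = -98146/49211 - 73537/183648 = -21643145915/9037501728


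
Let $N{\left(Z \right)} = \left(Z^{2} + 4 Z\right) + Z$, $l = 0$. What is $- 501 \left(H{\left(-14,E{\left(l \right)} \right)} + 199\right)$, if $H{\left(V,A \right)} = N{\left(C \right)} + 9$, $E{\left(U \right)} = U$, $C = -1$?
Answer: $-102204$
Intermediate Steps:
$N{\left(Z \right)} = Z^{2} + 5 Z$
$H{\left(V,A \right)} = 5$ ($H{\left(V,A \right)} = - (5 - 1) + 9 = \left(-1\right) 4 + 9 = -4 + 9 = 5$)
$- 501 \left(H{\left(-14,E{\left(l \right)} \right)} + 199\right) = - 501 \left(5 + 199\right) = \left(-501\right) 204 = -102204$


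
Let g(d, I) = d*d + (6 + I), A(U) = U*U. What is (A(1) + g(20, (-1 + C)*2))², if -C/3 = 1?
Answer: 159201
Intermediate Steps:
C = -3 (C = -3*1 = -3)
A(U) = U²
g(d, I) = 6 + I + d² (g(d, I) = d² + (6 + I) = 6 + I + d²)
(A(1) + g(20, (-1 + C)*2))² = (1² + (6 + (-1 - 3)*2 + 20²))² = (1 + (6 - 4*2 + 400))² = (1 + (6 - 8 + 400))² = (1 + 398)² = 399² = 159201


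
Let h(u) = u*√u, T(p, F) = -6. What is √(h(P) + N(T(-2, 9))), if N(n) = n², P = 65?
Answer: √(36 + 65*√65) ≈ 23.665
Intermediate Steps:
h(u) = u^(3/2)
√(h(P) + N(T(-2, 9))) = √(65^(3/2) + (-6)²) = √(65*√65 + 36) = √(36 + 65*√65)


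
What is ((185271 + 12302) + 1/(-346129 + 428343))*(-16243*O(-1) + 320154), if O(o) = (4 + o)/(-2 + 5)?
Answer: 4936507402662553/82214 ≈ 6.0045e+10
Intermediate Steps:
O(o) = 4/3 + o/3 (O(o) = (4 + o)/3 = (4 + o)*(1/3) = 4/3 + o/3)
((185271 + 12302) + 1/(-346129 + 428343))*(-16243*O(-1) + 320154) = ((185271 + 12302) + 1/(-346129 + 428343))*(-16243*(4/3 + (1/3)*(-1)) + 320154) = (197573 + 1/82214)*(-16243*(4/3 - 1/3) + 320154) = (197573 + 1/82214)*(-16243*1 + 320154) = 16243266623*(-16243 + 320154)/82214 = (16243266623/82214)*303911 = 4936507402662553/82214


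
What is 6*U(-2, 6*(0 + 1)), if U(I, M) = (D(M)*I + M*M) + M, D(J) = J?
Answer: 180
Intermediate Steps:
U(I, M) = M + M² + I*M (U(I, M) = (M*I + M*M) + M = (I*M + M²) + M = (M² + I*M) + M = M + M² + I*M)
6*U(-2, 6*(0 + 1)) = 6*((6*(0 + 1))*(1 - 2 + 6*(0 + 1))) = 6*((6*1)*(1 - 2 + 6*1)) = 6*(6*(1 - 2 + 6)) = 6*(6*5) = 6*30 = 180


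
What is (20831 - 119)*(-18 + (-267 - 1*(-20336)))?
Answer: 415296312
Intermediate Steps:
(20831 - 119)*(-18 + (-267 - 1*(-20336))) = 20712*(-18 + (-267 + 20336)) = 20712*(-18 + 20069) = 20712*20051 = 415296312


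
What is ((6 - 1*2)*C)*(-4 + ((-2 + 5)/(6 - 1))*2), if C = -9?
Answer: 504/5 ≈ 100.80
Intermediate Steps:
((6 - 1*2)*C)*(-4 + ((-2 + 5)/(6 - 1))*2) = ((6 - 1*2)*(-9))*(-4 + ((-2 + 5)/(6 - 1))*2) = ((6 - 2)*(-9))*(-4 + (3/5)*2) = (4*(-9))*(-4 + (3*(⅕))*2) = -36*(-4 + (⅗)*2) = -36*(-4 + 6/5) = -36*(-14/5) = 504/5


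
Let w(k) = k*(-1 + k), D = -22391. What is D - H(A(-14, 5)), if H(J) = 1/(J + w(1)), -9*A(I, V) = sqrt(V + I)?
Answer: -22391 - 3*I ≈ -22391.0 - 3.0*I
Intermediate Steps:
A(I, V) = -sqrt(I + V)/9 (A(I, V) = -sqrt(V + I)/9 = -sqrt(I + V)/9)
H(J) = 1/J (H(J) = 1/(J + 1*(-1 + 1)) = 1/(J + 1*0) = 1/(J + 0) = 1/J)
D - H(A(-14, 5)) = -22391 - 1/((-sqrt(-14 + 5)/9)) = -22391 - 1/((-I/3)) = -22391 - 3*I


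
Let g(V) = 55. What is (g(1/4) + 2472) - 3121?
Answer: -594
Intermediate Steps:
(g(1/4) + 2472) - 3121 = (55 + 2472) - 3121 = 2527 - 3121 = -594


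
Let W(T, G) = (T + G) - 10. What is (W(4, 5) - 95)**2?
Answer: 9216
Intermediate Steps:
W(T, G) = -10 + G + T (W(T, G) = (G + T) - 10 = -10 + G + T)
(W(4, 5) - 95)**2 = ((-10 + 5 + 4) - 95)**2 = (-1 - 95)**2 = (-96)**2 = 9216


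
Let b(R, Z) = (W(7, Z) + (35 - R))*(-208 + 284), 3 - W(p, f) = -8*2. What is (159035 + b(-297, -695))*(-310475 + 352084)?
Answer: 7727248999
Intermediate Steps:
W(p, f) = 19 (W(p, f) = 3 - (-8)*2 = 3 - 1*(-16) = 3 + 16 = 19)
b(R, Z) = 4104 - 76*R (b(R, Z) = (19 + (35 - R))*(-208 + 284) = (54 - R)*76 = 4104 - 76*R)
(159035 + b(-297, -695))*(-310475 + 352084) = (159035 + (4104 - 76*(-297)))*(-310475 + 352084) = (159035 + (4104 + 22572))*41609 = (159035 + 26676)*41609 = 185711*41609 = 7727248999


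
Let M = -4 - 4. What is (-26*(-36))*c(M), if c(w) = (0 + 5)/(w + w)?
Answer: -585/2 ≈ -292.50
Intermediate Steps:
M = -8
c(w) = 5/(2*w) (c(w) = 5/((2*w)) = 5*(1/(2*w)) = 5/(2*w))
(-26*(-36))*c(M) = (-26*(-36))*((5/2)/(-8)) = 936*((5/2)*(-⅛)) = 936*(-5/16) = -585/2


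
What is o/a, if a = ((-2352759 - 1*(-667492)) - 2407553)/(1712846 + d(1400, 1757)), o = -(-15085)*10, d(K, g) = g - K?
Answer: -25843667255/409282 ≈ -63144.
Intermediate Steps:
d(K, g) = g - K
o = 150850 (o = -1*(-150850) = 150850)
a = -4092820/1713203 (a = ((-2352759 - 1*(-667492)) - 2407553)/(1712846 + (1757 - 1*1400)) = ((-2352759 + 667492) - 2407553)/(1712846 + (1757 - 1400)) = (-1685267 - 2407553)/(1712846 + 357) = -4092820/1713203 ≈ -2.3890)
o/a = 150850/(-4092820/1713203) = 150850*(-1713203/4092820) = -25843667255/409282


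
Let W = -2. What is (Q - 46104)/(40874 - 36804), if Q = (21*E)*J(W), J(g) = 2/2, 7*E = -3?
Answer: -46113/4070 ≈ -11.330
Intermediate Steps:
E = -3/7 (E = (1/7)*(-3) = -3/7 ≈ -0.42857)
J(g) = 1 (J(g) = 2*(1/2) = 1)
Q = -9 (Q = (21*(-3/7))*1 = -9*1 = -9)
(Q - 46104)/(40874 - 36804) = (-9 - 46104)/(40874 - 36804) = -46113/4070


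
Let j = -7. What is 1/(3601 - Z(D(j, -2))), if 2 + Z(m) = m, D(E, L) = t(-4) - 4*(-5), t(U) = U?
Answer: 1/3587 ≈ 0.00027878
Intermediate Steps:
D(E, L) = 16 (D(E, L) = -4 - 4*(-5) = -4 + 20 = 16)
Z(m) = -2 + m
1/(3601 - Z(D(j, -2))) = 1/(3601 - (-2 + 16)) = 1/(3601 - 1*14) = 1/(3601 - 14) = 1/3587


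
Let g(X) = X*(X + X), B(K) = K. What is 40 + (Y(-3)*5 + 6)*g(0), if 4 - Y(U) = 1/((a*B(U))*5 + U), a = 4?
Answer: 40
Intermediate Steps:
g(X) = 2*X² (g(X) = X*(2*X) = 2*X²)
Y(U) = 4 - 1/(21*U) (Y(U) = 4 - 1/((4*U)*5 + U) = 4 - 1/(20*U + U) = 4 - 1/(21*U))
40 + (Y(-3)*5 + 6)*g(0) = 40 + ((4 - 1/21/(-3))*5 + 6)*(2*0²) = 40 + ((4 - 1/21*(-⅓))*5 + 6)*(2*0) = 40 + ((4 + 1/63)*5 + 6)*0 = 40 + ((253/63)*5 + 6)*0 = 40 + (1265/63 + 6)*0 = 40 + (1643/63)*0 = 40 + 0 = 40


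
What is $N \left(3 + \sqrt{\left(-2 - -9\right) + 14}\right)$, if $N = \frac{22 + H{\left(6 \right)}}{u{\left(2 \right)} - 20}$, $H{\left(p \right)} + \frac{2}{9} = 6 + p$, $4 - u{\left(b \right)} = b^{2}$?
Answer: $- \frac{76}{15} - \frac{76 \sqrt{21}}{45} \approx -12.806$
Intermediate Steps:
$u{\left(b \right)} = 4 - b^{2}$
$H{\left(p \right)} = \frac{52}{9} + p$ ($H{\left(p \right)} = - \frac{2}{9} + \left(6 + p\right) = \frac{52}{9} + p$)
$N = - \frac{76}{45}$ ($N = \frac{22 + \left(\frac{52}{9} + 6\right)}{\left(4 - 2^{2}\right) - 20} = \frac{22 + \frac{106}{9}}{\left(4 - 4\right) - 20} = \frac{304}{9 \left(\left(4 - 4\right) - 20\right)} = \frac{304}{9 \left(0 - 20\right)} = \frac{304}{9 \left(-20\right)} = \frac{304}{9} \left(- \frac{1}{20}\right) = - \frac{76}{45} \approx -1.6889$)
$N \left(3 + \sqrt{\left(-2 - -9\right) + 14}\right) = - \frac{76 \left(3 + \sqrt{\left(-2 - -9\right) + 14}\right)}{45} = - \frac{76 \left(3 + \sqrt{\left(-2 + 9\right) + 14}\right)}{45} = - \frac{76 \left(3 + \sqrt{7 + 14}\right)}{45} = - \frac{76 \left(3 + \sqrt{21}\right)}{45} = - \frac{76}{15} - \frac{76 \sqrt{21}}{45}$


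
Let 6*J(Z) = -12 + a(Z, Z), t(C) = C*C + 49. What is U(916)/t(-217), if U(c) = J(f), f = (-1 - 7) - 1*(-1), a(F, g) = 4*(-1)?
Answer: -4/70707 ≈ -5.6572e-5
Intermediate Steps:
a(F, g) = -4
f = -7 (f = -8 + 1 = -7)
t(C) = 49 + C² (t(C) = C² + 49 = 49 + C²)
J(Z) = -8/3 (J(Z) = (-12 - 4)/6 = (⅙)*(-16) = -8/3)
U(c) = -8/3
U(916)/t(-217) = -8/(3*(49 + (-217)²)) = -8/(3*(49 + 47089)) = -8/3/47138 = -8/3*1/47138 = -4/70707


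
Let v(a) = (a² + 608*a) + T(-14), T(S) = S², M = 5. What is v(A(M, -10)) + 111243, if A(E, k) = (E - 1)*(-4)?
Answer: 101967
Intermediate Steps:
A(E, k) = 4 - 4*E (A(E, k) = (-1 + E)*(-4) = 4 - 4*E)
v(a) = 196 + a² + 608*a (v(a) = (a² + 608*a) + (-14)² = (a² + 608*a) + 196 = 196 + a² + 608*a)
v(A(M, -10)) + 111243 = (196 + (4 - 4*5)² + 608*(4 - 4*5)) + 111243 = (196 + (4 - 20)² + 608*(4 - 20)) + 111243 = (196 + (-16)² + 608*(-16)) + 111243 = (196 + 256 - 9728) + 111243 = -9276 + 111243 = 101967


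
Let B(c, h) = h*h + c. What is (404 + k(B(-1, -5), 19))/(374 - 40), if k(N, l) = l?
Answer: 423/334 ≈ 1.2665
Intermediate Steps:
B(c, h) = c + h² (B(c, h) = h² + c = c + h²)
(404 + k(B(-1, -5), 19))/(374 - 40) = (404 + 19)/(374 - 40) = 423/334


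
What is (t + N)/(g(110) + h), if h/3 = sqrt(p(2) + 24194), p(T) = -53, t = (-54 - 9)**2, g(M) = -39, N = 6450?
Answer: 3473/1844 + 3473*sqrt(24141)/23972 ≈ 24.394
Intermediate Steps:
t = 3969 (t = (-63)**2 = 3969)
h = 3*sqrt(24141) (h = 3*sqrt(-53 + 24194) = 3*sqrt(24141) ≈ 466.12)
(t + N)/(g(110) + h) = (3969 + 6450)/(-39 + 3*sqrt(24141)) = 10419/(-39 + 3*sqrt(24141))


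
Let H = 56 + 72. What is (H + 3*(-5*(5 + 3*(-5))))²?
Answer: 77284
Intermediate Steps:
H = 128
(H + 3*(-5*(5 + 3*(-5))))² = (128 + 3*(-5*(5 + 3*(-5))))² = (128 + 3*(-5*(5 - 15)))² = (128 + 3*(-5*(-10)))² = (128 + 3*50)² = (128 + 150)² = 278² = 77284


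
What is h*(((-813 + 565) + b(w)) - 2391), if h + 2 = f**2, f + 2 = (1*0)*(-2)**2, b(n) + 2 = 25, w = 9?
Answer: -5232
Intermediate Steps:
b(n) = 23 (b(n) = -2 + 25 = 23)
f = -2 (f = -2 + (1*0)*(-2)**2 = -2 + 0*4 = -2 + 0 = -2)
h = 2 (h = -2 + (-2)**2 = -2 + 4 = 2)
h*(((-813 + 565) + b(w)) - 2391) = 2*(((-813 + 565) + 23) - 2391) = 2*((-248 + 23) - 2391) = 2*(-225 - 2391) = 2*(-2616) = -5232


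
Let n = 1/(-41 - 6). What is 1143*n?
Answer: -1143/47 ≈ -24.319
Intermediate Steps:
n = -1/47 (n = 1/(-47) = -1/47 ≈ -0.021277)
1143*n = 1143*(-1/47) = -1143/47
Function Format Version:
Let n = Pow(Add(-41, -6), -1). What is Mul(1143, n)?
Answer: Rational(-1143, 47) ≈ -24.319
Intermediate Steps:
n = Rational(-1, 47) (n = Pow(-47, -1) = Rational(-1, 47) ≈ -0.021277)
Mul(1143, n) = Mul(1143, Rational(-1, 47)) = Rational(-1143, 47)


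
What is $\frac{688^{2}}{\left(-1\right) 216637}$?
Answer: $- \frac{473344}{216637} \approx -2.185$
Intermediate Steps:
$\frac{688^{2}}{\left(-1\right) 216637} = \frac{473344}{-216637} = 473344 \left(- \frac{1}{216637}\right) = - \frac{473344}{216637}$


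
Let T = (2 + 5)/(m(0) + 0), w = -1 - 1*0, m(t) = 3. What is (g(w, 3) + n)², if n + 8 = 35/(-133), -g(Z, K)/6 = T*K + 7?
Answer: 3073009/361 ≈ 8512.5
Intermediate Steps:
w = -1 (w = -1 + 0 = -1)
T = 7/3 (T = (2 + 5)/(3 + 0) = 7/3 ≈ 2.3333)
g(Z, K) = -42 - 14*K (g(Z, K) = -6*(7*K/3 + 7) = -6*(7 + 7*K/3) = -42 - 14*K)
n = -157/19 (n = -8 + 35/(-133) = -8 + 35*(-1/133) = -8 - 5/19 = -157/19 ≈ -8.2632)
(g(w, 3) + n)² = ((-42 - 14*3) - 157/19)² = ((-42 - 42) - 157/19)² = (-84 - 157/19)² = (-1753/19)² = 3073009/361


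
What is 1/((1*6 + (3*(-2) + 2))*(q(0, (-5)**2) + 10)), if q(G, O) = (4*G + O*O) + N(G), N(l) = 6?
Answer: 1/1282 ≈ 0.00078003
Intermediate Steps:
q(G, O) = 6 + O**2 + 4*G (q(G, O) = (4*G + O*O) + 6 = (4*G + O**2) + 6 = (O**2 + 4*G) + 6 = 6 + O**2 + 4*G)
1/((1*6 + (3*(-2) + 2))*(q(0, (-5)**2) + 10)) = 1/((1*6 + (3*(-2) + 2))*((6 + ((-5)**2)**2 + 4*0) + 10)) = 1/((6 + (-6 + 2))*((6 + 25**2 + 0) + 10)) = 1/((6 - 4)*((6 + 625 + 0) + 10)) = 1/(2*(631 + 10)) = 1/(2*641) = 1/1282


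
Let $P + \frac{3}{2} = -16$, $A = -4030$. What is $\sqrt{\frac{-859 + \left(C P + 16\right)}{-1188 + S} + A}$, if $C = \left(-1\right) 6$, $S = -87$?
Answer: $\frac{2 i \sqrt{7278142}}{85} \approx 63.478 i$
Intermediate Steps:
$C = -6$
$P = - \frac{35}{2}$ ($P = - \frac{3}{2} - 16 = - \frac{35}{2} \approx -17.5$)
$\sqrt{\frac{-859 + \left(C P + 16\right)}{-1188 + S} + A} = \sqrt{\frac{-859 + \left(\left(-6\right) \left(- \frac{35}{2}\right) + 16\right)}{-1188 - 87} - 4030} = \sqrt{\frac{-859 + \left(105 + 16\right)}{-1275} - 4030} = \sqrt{\left(-859 + 121\right) \left(- \frac{1}{1275}\right) - 4030} = \sqrt{\left(-738\right) \left(- \frac{1}{1275}\right) - 4030} = \sqrt{\frac{246}{425} - 4030} = \sqrt{- \frac{1712504}{425}} = \frac{2 i \sqrt{7278142}}{85}$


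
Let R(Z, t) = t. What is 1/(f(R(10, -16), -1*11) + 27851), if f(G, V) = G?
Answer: 1/27835 ≈ 3.5926e-5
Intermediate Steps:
1/(f(R(10, -16), -1*11) + 27851) = 1/(-16 + 27851) = 1/27835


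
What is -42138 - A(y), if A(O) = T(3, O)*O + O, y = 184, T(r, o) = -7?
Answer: -41034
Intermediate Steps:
A(O) = -6*O (A(O) = -7*O + O = -6*O)
-42138 - A(y) = -42138 - (-6)*184 = -42138 - 1*(-1104) = -42138 + 1104 = -41034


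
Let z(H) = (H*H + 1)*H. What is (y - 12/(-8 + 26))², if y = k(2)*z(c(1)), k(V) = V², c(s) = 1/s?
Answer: 484/9 ≈ 53.778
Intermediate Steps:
c(s) = 1/s
z(H) = H*(1 + H²) (z(H) = (H² + 1)*H = (1 + H²)*H = H*(1 + H²))
y = 8 (y = 2²*(1/1 + (1/1)³) = 4*(1 + 1³) = 4*(1 + 1) = 4*2 = 8)
(y - 12/(-8 + 26))² = (8 - 12/(-8 + 26))² = (8 - 12/18)² = (8 - 12*1/18)² = (8 - ⅔)² = (22/3)² = 484/9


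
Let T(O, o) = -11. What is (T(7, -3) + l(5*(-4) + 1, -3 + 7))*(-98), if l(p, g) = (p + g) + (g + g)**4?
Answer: -398860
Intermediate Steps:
l(p, g) = g + p + 16*g**4 (l(p, g) = (g + p) + (2*g)**4 = (g + p) + 16*g**4 = g + p + 16*g**4)
(T(7, -3) + l(5*(-4) + 1, -3 + 7))*(-98) = (-11 + ((-3 + 7) + (5*(-4) + 1) + 16*(-3 + 7)**4))*(-98) = (-11 + (4 + (-20 + 1) + 16*4**4))*(-98) = (-11 + (4 - 19 + 16*256))*(-98) = (-11 + (4 - 19 + 4096))*(-98) = (-11 + 4081)*(-98) = 4070*(-98) = -398860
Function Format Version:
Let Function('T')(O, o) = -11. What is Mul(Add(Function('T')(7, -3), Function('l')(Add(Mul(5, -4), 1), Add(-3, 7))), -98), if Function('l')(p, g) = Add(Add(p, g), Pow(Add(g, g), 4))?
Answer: -398860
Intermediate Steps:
Function('l')(p, g) = Add(g, p, Mul(16, Pow(g, 4))) (Function('l')(p, g) = Add(Add(g, p), Pow(Mul(2, g), 4)) = Add(Add(g, p), Mul(16, Pow(g, 4))) = Add(g, p, Mul(16, Pow(g, 4))))
Mul(Add(Function('T')(7, -3), Function('l')(Add(Mul(5, -4), 1), Add(-3, 7))), -98) = Mul(Add(-11, Add(Add(-3, 7), Add(Mul(5, -4), 1), Mul(16, Pow(Add(-3, 7), 4)))), -98) = Mul(Add(-11, Add(4, Add(-20, 1), Mul(16, Pow(4, 4)))), -98) = Mul(Add(-11, Add(4, -19, Mul(16, 256))), -98) = Mul(Add(-11, Add(4, -19, 4096)), -98) = Mul(Add(-11, 4081), -98) = Mul(4070, -98) = -398860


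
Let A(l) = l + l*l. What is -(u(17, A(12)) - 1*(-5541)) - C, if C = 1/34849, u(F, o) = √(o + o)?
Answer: -193098310/34849 - 2*√78 ≈ -5558.7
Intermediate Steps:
A(l) = l + l²
u(F, o) = √2*√o (u(F, o) = √(2*o) = √2*√o)
C = 1/34849 ≈ 2.8695e-5
-(u(17, A(12)) - 1*(-5541)) - C = -(√2*√(12*(1 + 12)) - 1*(-5541)) - 1*1/34849 = -(√2*√(12*13) + 5541) - 1/34849 = -(√2*√156 + 5541) - 1/34849 = -(√2*(2*√39) + 5541) - 1/34849 = -(2*√78 + 5541) - 1/34849 = -(5541 + 2*√78) - 1/34849 = (-5541 - 2*√78) - 1/34849 = -193098310/34849 - 2*√78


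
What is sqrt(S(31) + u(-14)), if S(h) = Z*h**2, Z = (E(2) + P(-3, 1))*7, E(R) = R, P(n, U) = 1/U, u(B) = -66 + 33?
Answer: 2*sqrt(5037) ≈ 141.94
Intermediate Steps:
u(B) = -33
Z = 21 (Z = (2 + 1/1)*7 = (2 + 1)*7 = 3*7 = 21)
S(h) = 21*h**2
sqrt(S(31) + u(-14)) = sqrt(21*31**2 - 33) = sqrt(21*961 - 33) = sqrt(20181 - 33) = sqrt(20148) = 2*sqrt(5037)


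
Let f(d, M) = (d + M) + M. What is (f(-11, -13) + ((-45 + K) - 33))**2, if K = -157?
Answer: 73984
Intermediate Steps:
f(d, M) = d + 2*M (f(d, M) = (M + d) + M = d + 2*M)
(f(-11, -13) + ((-45 + K) - 33))**2 = ((-11 + 2*(-13)) + ((-45 - 157) - 33))**2 = ((-11 - 26) + (-202 - 33))**2 = (-37 - 235)**2 = (-272)**2 = 73984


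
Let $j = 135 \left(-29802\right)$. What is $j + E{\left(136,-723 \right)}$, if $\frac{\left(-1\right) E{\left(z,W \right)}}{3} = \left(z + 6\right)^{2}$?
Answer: $-4083762$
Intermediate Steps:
$E{\left(z,W \right)} = - 3 \left(6 + z\right)^{2}$ ($E{\left(z,W \right)} = - 3 \left(z + 6\right)^{2} = - 3 \left(6 + z\right)^{2}$)
$j = -4023270$
$j + E{\left(136,-723 \right)} = -4023270 - 3 \left(6 + 136\right)^{2} = -4023270 - 3 \cdot 142^{2} = -4023270 - 60492 = -4083762$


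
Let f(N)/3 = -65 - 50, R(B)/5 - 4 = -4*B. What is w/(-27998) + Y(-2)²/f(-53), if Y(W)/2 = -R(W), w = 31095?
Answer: -27593265/643954 ≈ -42.850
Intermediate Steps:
R(B) = 20 - 20*B (R(B) = 20 + 5*(-4*B) = 20 - 20*B)
Y(W) = -40 + 40*W (Y(W) = 2*(-(20 - 20*W)) = 2*(-20 + 20*W) = -40 + 40*W)
f(N) = -345 (f(N) = 3*(-65 - 50) = 3*(-115) = -345)
w/(-27998) + Y(-2)²/f(-53) = 31095/(-27998) + (-40 + 40*(-2))²/(-345) = 31095*(-1/27998) + (-40 - 80)²*(-1/345) = -31095/27998 + (-120)²*(-1/345) = -31095/27998 + 14400*(-1/345) = -31095/27998 - 960/23 = -27593265/643954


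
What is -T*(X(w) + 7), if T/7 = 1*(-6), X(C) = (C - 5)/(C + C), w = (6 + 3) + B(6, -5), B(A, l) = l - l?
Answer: 910/3 ≈ 303.33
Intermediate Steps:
B(A, l) = 0
w = 9 (w = (6 + 3) + 0 = 9 + 0 = 9)
X(C) = (-5 + C)/(2*C) (X(C) = (-5 + C)/((2*C)) = (-5 + C)*(1/(2*C)) = (-5 + C)/(2*C))
T = -42 (T = 7*(1*(-6)) = 7*(-6) = -42)
-T*(X(w) + 7) = -(-42)*((½)*(-5 + 9)/9 + 7) = -(-42)*((½)*(⅑)*4 + 7) = -(-42)*(2/9 + 7) = -(-42)*65/9 = -1*(-910/3) = 910/3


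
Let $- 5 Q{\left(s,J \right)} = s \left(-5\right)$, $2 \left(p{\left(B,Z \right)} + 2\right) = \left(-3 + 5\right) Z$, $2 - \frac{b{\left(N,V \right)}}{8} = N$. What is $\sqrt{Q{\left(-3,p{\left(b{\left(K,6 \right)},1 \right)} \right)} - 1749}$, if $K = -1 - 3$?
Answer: $2 i \sqrt{438} \approx 41.857 i$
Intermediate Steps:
$K = -4$
$b{\left(N,V \right)} = 16 - 8 N$
$p{\left(B,Z \right)} = -2 + Z$ ($p{\left(B,Z \right)} = -2 + \frac{\left(-3 + 5\right) Z}{2} = -2 + \frac{2 Z}{2} = -2 + Z$)
$Q{\left(s,J \right)} = s$ ($Q{\left(s,J \right)} = - \frac{s \left(-5\right)}{5} = - \frac{\left(-5\right) s}{5} = s$)
$\sqrt{Q{\left(-3,p{\left(b{\left(K,6 \right)},1 \right)} \right)} - 1749} = \sqrt{-3 - 1749} = \sqrt{-1752} = 2 i \sqrt{438}$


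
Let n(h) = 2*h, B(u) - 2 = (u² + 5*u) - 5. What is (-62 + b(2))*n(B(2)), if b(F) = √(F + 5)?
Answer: -1364 + 22*√7 ≈ -1305.8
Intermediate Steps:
b(F) = √(5 + F)
B(u) = -3 + u² + 5*u (B(u) = 2 + ((u² + 5*u) - 5) = 2 + (-5 + u² + 5*u) = -3 + u² + 5*u)
(-62 + b(2))*n(B(2)) = (-62 + √(5 + 2))*(2*(-3 + 2² + 5*2)) = (-62 + √7)*(2*(-3 + 4 + 10)) = (-62 + √7)*(2*11) = (-62 + √7)*22 = -1364 + 22*√7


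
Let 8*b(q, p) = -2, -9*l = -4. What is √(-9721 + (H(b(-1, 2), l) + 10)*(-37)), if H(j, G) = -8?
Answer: I*√9795 ≈ 98.97*I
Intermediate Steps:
l = 4/9 (l = -⅑*(-4) = 4/9 ≈ 0.44444)
b(q, p) = -¼ (b(q, p) = (⅛)*(-2) = -¼)
√(-9721 + (H(b(-1, 2), l) + 10)*(-37)) = √(-9721 + (-8 + 10)*(-37)) = √(-9721 + 2*(-37)) = √(-9721 - 74) = √(-9795) = I*√9795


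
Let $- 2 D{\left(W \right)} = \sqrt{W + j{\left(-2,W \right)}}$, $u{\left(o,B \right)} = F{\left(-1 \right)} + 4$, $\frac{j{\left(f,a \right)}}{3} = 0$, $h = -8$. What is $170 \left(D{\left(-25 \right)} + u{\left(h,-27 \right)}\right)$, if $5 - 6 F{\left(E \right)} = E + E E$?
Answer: $\frac{2465}{3} - 425 i \approx 821.67 - 425.0 i$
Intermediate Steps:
$F{\left(E \right)} = \frac{5}{6} - \frac{E}{6} - \frac{E^{2}}{6}$ ($F{\left(E \right)} = \frac{5}{6} - \frac{E + E E}{6} = \frac{5}{6} - \frac{E + E^{2}}{6} = \frac{5}{6} - \left(\frac{E}{6} + \frac{E^{2}}{6}\right) = \frac{5}{6} - \frac{E}{6} - \frac{E^{2}}{6}$)
$j{\left(f,a \right)} = 0$ ($j{\left(f,a \right)} = 3 \cdot 0 = 0$)
$u{\left(o,B \right)} = \frac{29}{6}$ ($u{\left(o,B \right)} = \left(\frac{5}{6} - - \frac{1}{6} - \frac{\left(-1\right)^{2}}{6}\right) + 4 = \left(\frac{5}{6} + \frac{1}{6} - \frac{1}{6}\right) + 4 = \frac{5}{6} + 4 = \frac{29}{6}$)
$D{\left(W \right)} = - \frac{\sqrt{W}}{2}$ ($D{\left(W \right)} = - \frac{\sqrt{W + 0}}{2} = - \frac{\sqrt{W}}{2}$)
$170 \left(D{\left(-25 \right)} + u{\left(h,-27 \right)}\right) = 170 \left(- \frac{\sqrt{-25}}{2} + \frac{29}{6}\right) = 170 \left(- \frac{5 i}{2} + \frac{29}{6}\right) = 170 \left(\frac{29}{6} - \frac{5 i}{2}\right) = \frac{2465}{3} - 425 i$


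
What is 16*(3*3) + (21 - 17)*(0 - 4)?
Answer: 128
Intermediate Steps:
16*(3*3) + (21 - 17)*(0 - 4) = 16*9 + 4*(-4) = 144 - 16 = 128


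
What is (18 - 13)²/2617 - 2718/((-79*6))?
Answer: 1187476/206743 ≈ 5.7437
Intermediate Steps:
(18 - 13)²/2617 - 2718/((-79*6)) = 5²*(1/2617) - 2718/(-474) = 25*(1/2617) - 2718*(-1/474) = 25/2617 + 453/79 = 1187476/206743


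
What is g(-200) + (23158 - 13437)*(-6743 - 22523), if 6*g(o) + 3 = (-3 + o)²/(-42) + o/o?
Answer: -10241818195/36 ≈ -2.8449e+8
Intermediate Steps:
g(o) = -⅓ - (-3 + o)²/252 (g(o) = -½ + ((-3 + o)²/(-42) + o/o)/6 = -½ + ((-3 + o)²*(-1/42) + 1)/6 = -½ + (-(-3 + o)²/42 + 1)/6 = -½ + (1 - (-3 + o)²/42)/6 = -½ + (⅙ - (-3 + o)²/252) = -⅓ - (-3 + o)²/252)
g(-200) + (23158 - 13437)*(-6743 - 22523) = (-⅓ - (-3 - 200)²/252) + (23158 - 13437)*(-6743 - 22523) = (-⅓ - 1/252*(-203)²) + 9721*(-29266) = (-⅓ - 1/252*41209) - 284494786 = (-⅓ - 5887/36) - 284494786 = -5899/36 - 284494786 = -10241818195/36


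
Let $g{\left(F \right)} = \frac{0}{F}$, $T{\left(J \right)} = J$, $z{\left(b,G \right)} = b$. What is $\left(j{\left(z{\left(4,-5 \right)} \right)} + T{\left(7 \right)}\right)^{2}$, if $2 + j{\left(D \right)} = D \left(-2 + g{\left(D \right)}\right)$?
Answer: $9$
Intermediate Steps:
$g{\left(F \right)} = 0$
$j{\left(D \right)} = -2 - 2 D$ ($j{\left(D \right)} = -2 + D \left(-2 + 0\right) = -2 + D \left(-2\right) = -2 - 2 D$)
$\left(j{\left(z{\left(4,-5 \right)} \right)} + T{\left(7 \right)}\right)^{2} = \left(\left(-2 - 8\right) + 7\right)^{2} = \left(-10 + 7\right)^{2} = \left(-3\right)^{2} = 9$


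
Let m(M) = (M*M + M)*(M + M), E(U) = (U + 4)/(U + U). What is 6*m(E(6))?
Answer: 275/18 ≈ 15.278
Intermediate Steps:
E(U) = (4 + U)/(2*U) (E(U) = (4 + U)/((2*U)) = (4 + U)*(1/(2*U)) = (4 + U)/(2*U))
m(M) = 2*M*(M + M²) (m(M) = (M² + M)*(2*M) = (M + M²)*(2*M) = 2*M*(M + M²))
6*m(E(6)) = 6*(2*((½)*(4 + 6)/6)²*(1 + (½)*(4 + 6)/6)) = 6*(2*((½)*(⅙)*10)²*(1 + (½)*(⅙)*10)) = 6*(2*(⅚)²*(1 + ⅚)) = 6*(2*(25/36)*(11/6)) = 6*(275/108) = 275/18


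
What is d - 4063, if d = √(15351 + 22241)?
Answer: -4063 + 2*√9398 ≈ -3869.1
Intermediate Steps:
d = 2*√9398 (d = √37592 = 2*√9398 ≈ 193.89)
d - 4063 = 2*√9398 - 4063 = -4063 + 2*√9398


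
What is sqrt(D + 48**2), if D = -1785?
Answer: sqrt(519) ≈ 22.782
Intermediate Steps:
sqrt(D + 48**2) = sqrt(-1785 + 48**2) = sqrt(-1785 + 2304) = sqrt(519)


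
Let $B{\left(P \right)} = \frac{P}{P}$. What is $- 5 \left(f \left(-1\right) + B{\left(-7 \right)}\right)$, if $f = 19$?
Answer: $90$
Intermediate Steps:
$B{\left(P \right)} = 1$
$- 5 \left(f \left(-1\right) + B{\left(-7 \right)}\right) = - 5 \left(19 \left(-1\right) + 1\right) = - 5 \left(-19 + 1\right) = \left(-5\right) \left(-18\right) = 90$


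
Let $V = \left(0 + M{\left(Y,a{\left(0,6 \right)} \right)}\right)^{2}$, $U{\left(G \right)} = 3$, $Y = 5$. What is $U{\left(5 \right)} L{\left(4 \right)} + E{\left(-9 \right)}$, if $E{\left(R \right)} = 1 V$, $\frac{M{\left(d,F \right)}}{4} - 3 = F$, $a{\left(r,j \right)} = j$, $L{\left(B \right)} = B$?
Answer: $1308$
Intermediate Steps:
$M{\left(d,F \right)} = 12 + 4 F$
$V = 1296$ ($V = \left(0 + \left(12 + 4 \cdot 6\right)\right)^{2} = \left(0 + \left(12 + 24\right)\right)^{2} = \left(0 + 36\right)^{2} = 36^{2} = 1296$)
$E{\left(R \right)} = 1296$ ($E{\left(R \right)} = 1 \cdot 1296 = 1296$)
$U{\left(5 \right)} L{\left(4 \right)} + E{\left(-9 \right)} = 3 \cdot 4 + 1296 = 12 + 1296 = 1308$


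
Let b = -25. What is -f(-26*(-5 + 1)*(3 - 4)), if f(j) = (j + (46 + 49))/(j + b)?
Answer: -3/43 ≈ -0.069767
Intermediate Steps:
f(j) = (95 + j)/(-25 + j) (f(j) = (j + (46 + 49))/(j - 25) = (j + 95)/(-25 + j) = (95 + j)/(-25 + j))
-f(-26*(-5 + 1)*(3 - 4)) = -(95 - 26*(-5 + 1)*(3 - 4))/(-25 - 26*(-5 + 1)*(3 - 4)) = -(95 - (-104)*(-1))/(-25 - (-104)*(-1)) = -(95 - 26*4)/(-25 - 26*4) = -(95 - 104)/(-25 - 104) = -(-9)/(-129) = -(-1)*(-9)/129 = -1*3/43 = -3/43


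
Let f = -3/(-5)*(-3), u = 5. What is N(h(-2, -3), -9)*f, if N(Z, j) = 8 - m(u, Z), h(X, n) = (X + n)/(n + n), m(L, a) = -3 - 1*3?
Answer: -126/5 ≈ -25.200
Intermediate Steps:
m(L, a) = -6 (m(L, a) = -3 - 3 = -6)
h(X, n) = (X + n)/(2*n) (h(X, n) = (X + n)/((2*n)) = (X + n)*(1/(2*n)) = (X + n)/(2*n))
N(Z, j) = 14 (N(Z, j) = 8 - 1*(-6) = 8 + 6 = 14)
f = -9/5 (f = -3*(-1/5)*(-3) = (3/5)*(-3) = -9/5 ≈ -1.8000)
N(h(-2, -3), -9)*f = 14*(-9/5) = -126/5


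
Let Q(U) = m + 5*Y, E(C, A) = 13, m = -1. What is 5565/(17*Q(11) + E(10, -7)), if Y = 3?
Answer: 5565/251 ≈ 22.171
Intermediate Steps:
Q(U) = 14 (Q(U) = -1 + 5*3 = -1 + 15 = 14)
5565/(17*Q(11) + E(10, -7)) = 5565/(17*14 + 13) = 5565/(238 + 13) = 5565/251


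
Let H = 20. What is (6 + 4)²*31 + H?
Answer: 3120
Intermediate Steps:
(6 + 4)²*31 + H = (6 + 4)²*31 + 20 = 10²*31 + 20 = 100*31 + 20 = 3100 + 20 = 3120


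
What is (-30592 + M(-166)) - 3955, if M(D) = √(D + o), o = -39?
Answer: -34547 + I*√205 ≈ -34547.0 + 14.318*I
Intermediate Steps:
M(D) = √(-39 + D) (M(D) = √(D - 39) = √(-39 + D))
(-30592 + M(-166)) - 3955 = (-30592 + √(-39 - 166)) - 3955 = (-30592 + √(-205)) - 3955 = (-30592 + I*√205) - 3955 = -34547 + I*√205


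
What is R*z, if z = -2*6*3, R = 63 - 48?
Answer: -540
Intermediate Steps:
R = 15
z = -36 (z = -12*3 = -36)
R*z = 15*(-36) = -540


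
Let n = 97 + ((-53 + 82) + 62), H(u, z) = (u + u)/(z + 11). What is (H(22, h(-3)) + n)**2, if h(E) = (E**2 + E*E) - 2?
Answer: 26214400/729 ≈ 35959.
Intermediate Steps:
h(E) = -2 + 2*E**2 (h(E) = (E**2 + E**2) - 2 = 2*E**2 - 2 = -2 + 2*E**2)
H(u, z) = 2*u/(11 + z) (H(u, z) = (2*u)/(11 + z) = 2*u/(11 + z))
n = 188 (n = 97 + (29 + 62) = 97 + 91 = 188)
(H(22, h(-3)) + n)**2 = (2*22/(11 + (-2 + 2*(-3)**2)) + 188)**2 = (2*22/(11 + (-2 + 2*9)) + 188)**2 = (2*22/(11 + (-2 + 18)) + 188)**2 = (2*22/(11 + 16) + 188)**2 = (2*22/27 + 188)**2 = (2*22*(1/27) + 188)**2 = (44/27 + 188)**2 = (5120/27)**2 = 26214400/729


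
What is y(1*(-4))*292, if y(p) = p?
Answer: -1168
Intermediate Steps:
y(1*(-4))*292 = (1*(-4))*292 = -4*292 = -1168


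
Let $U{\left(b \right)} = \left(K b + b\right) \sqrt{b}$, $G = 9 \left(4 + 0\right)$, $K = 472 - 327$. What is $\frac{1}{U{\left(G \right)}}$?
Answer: $\frac{1}{31536} \approx 3.171 \cdot 10^{-5}$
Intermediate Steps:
$K = 145$
$G = 36$ ($G = 9 \cdot 4 = 36$)
$U{\left(b \right)} = 146 b^{\frac{3}{2}}$ ($U{\left(b \right)} = \left(145 b + b\right) \sqrt{b} = 146 b \sqrt{b} = 146 b^{\frac{3}{2}}$)
$\frac{1}{U{\left(G \right)}} = \frac{1}{146 \cdot 36^{\frac{3}{2}}} = \frac{1}{146 \cdot 216} = \frac{1}{31536}$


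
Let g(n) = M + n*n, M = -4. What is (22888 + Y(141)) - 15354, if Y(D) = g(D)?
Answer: 27411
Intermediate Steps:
g(n) = -4 + n² (g(n) = -4 + n*n = -4 + n²)
Y(D) = -4 + D²
(22888 + Y(141)) - 15354 = (22888 + (-4 + 141²)) - 15354 = (22888 + (-4 + 19881)) - 15354 = (22888 + 19877) - 15354 = 42765 - 15354 = 27411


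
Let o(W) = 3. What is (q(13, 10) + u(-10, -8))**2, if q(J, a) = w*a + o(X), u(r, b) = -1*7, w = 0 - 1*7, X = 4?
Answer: 5476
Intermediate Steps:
w = -7 (w = 0 - 7 = -7)
u(r, b) = -7
q(J, a) = 3 - 7*a (q(J, a) = -7*a + 3 = 3 - 7*a)
(q(13, 10) + u(-10, -8))**2 = ((3 - 7*10) - 7)**2 = ((3 - 70) - 7)**2 = (-67 - 7)**2 = (-74)**2 = 5476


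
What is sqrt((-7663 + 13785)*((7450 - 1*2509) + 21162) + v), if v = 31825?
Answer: sqrt(159834391) ≈ 12643.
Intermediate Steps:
sqrt((-7663 + 13785)*((7450 - 1*2509) + 21162) + v) = sqrt((-7663 + 13785)*((7450 - 1*2509) + 21162) + 31825) = sqrt(6122*((7450 - 2509) + 21162) + 31825) = sqrt(6122*(4941 + 21162) + 31825) = sqrt(6122*26103 + 31825) = sqrt(159802566 + 31825) = sqrt(159834391)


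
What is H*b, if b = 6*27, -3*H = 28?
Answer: -1512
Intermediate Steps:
H = -28/3 (H = -⅓*28 = -28/3 ≈ -9.3333)
b = 162
H*b = -28/3*162 = -1512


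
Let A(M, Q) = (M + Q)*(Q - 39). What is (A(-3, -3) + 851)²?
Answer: 1216609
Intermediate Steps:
A(M, Q) = (-39 + Q)*(M + Q) (A(M, Q) = (M + Q)*(-39 + Q) = (-39 + Q)*(M + Q))
(A(-3, -3) + 851)² = (((-3)² - 39*(-3) - 39*(-3) - 3*(-3)) + 851)² = ((9 + 117 + 117 + 9) + 851)² = (252 + 851)² = 1103² = 1216609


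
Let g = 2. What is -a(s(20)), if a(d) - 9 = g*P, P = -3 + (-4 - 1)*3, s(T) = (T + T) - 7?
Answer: 27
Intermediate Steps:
s(T) = -7 + 2*T (s(T) = 2*T - 7 = -7 + 2*T)
P = -18 (P = -3 - 5*3 = -3 - 15 = -18)
a(d) = -27 (a(d) = 9 + 2*(-18) = 9 - 36 = -27)
-a(s(20)) = -1*(-27) = 27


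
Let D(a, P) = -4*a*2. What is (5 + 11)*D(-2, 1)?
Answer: 256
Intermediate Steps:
D(a, P) = -8*a
(5 + 11)*D(-2, 1) = (5 + 11)*(-8*(-2)) = 16*16 = 256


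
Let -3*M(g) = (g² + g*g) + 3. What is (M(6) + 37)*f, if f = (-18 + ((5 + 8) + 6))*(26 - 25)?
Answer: 12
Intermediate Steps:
M(g) = -1 - 2*g²/3 (M(g) = -((g² + g*g) + 3)/3 = -((g² + g²) + 3)/3 = -(2*g² + 3)/3 = -(3 + 2*g²)/3 = -1 - 2*g²/3)
f = 1 (f = (-18 + (13 + 6))*1 = (-18 + 19)*1 = 1*1 = 1)
(M(6) + 37)*f = ((-1 - ⅔*6²) + 37)*1 = ((-1 - ⅔*36) + 37)*1 = ((-1 - 24) + 37)*1 = (-25 + 37)*1 = 12*1 = 12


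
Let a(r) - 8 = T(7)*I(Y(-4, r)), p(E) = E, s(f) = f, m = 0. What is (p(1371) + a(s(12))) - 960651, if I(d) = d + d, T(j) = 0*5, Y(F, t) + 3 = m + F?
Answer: -959272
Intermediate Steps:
Y(F, t) = -3 + F (Y(F, t) = -3 + (0 + F) = -3 + F)
T(j) = 0
I(d) = 2*d
a(r) = 8 (a(r) = 8 + 0*(2*(-3 - 4)) = 8 + 0*(2*(-7)) = 8 + 0*(-14) = 8 + 0 = 8)
(p(1371) + a(s(12))) - 960651 = (1371 + 8) - 960651 = 1379 - 960651 = -959272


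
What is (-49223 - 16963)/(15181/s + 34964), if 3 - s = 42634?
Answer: -2821575366/1490535103 ≈ -1.8930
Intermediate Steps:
s = -42631 (s = 3 - 1*42634 = 3 - 42634 = -42631)
(-49223 - 16963)/(15181/s + 34964) = (-49223 - 16963)/(15181/(-42631) + 34964) = -66186/(15181*(-1/42631) + 34964) = -66186/(-15181/42631 + 34964) = -66186/1490535103/42631 = -66186*42631/1490535103 = -2821575366/1490535103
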